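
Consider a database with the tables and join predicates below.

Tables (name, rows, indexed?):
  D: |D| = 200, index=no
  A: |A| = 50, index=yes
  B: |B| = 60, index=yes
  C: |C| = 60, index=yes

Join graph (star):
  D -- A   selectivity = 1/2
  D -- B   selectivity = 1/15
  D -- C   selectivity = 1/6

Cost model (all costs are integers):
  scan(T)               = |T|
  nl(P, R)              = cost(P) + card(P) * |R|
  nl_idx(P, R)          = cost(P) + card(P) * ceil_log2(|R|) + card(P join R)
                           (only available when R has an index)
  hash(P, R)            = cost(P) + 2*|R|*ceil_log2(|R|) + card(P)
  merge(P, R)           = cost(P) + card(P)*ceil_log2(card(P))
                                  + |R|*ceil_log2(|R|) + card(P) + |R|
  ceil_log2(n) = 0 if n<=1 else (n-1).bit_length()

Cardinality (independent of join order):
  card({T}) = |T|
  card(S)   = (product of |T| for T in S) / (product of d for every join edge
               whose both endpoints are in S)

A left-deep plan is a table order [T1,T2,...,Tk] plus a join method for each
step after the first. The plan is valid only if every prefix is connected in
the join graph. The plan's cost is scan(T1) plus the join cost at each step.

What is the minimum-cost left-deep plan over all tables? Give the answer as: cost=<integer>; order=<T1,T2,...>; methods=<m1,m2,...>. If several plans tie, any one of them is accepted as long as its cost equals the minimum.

Selinger DP (subsets sized 1..n):
  {D}: scan cost=200, card=200
  {A}: scan cost=50, card=50
  {B}: scan cost=60, card=60
  {C}: scan cost=60, card=60
  {AD}: card=5000; try (A,hash)→1000, (D,merge)→2200, (A,merge)→2350, (D,hash)→3300, (A,nl_idx)→6400, (D,nl)→10050 …(+1); best=1000 via (A,hash)
  {BD}: card=800; try (B,hash)→1120, (B,nl_idx)→2200, (D,merge)→2280, (B,merge)→2420, (D,hash)→3320, (D,nl)→12060 …(+1); best=1120 via (B,hash)
  {CD}: card=2000; try (C,hash)→1120, (D,merge)→2280, (C,merge)→2420, (D,hash)→3320, (C,nl_idx)→3400, (D,nl)→12060 …(+1); best=1120 via (C,hash)
  {ABD}: card=20000; try (A,hash)→2520, (B,hash)→6720, (A,merge)→10270, (A,nl_idx)→25920, (A,nl)→41120, (B,nl_idx)→51000 …(+2); best=2520 via (A,hash)
  {ACD}: card=50000; try (A,hash)→3720, (C,hash)→6720, (A,merge)→25470, (A,nl_idx)→63120, (C,merge)→71420, (C,nl_idx)→81000 …(+2); best=3720 via (A,hash)
  {BCD}: card=8000; try (C,hash)→2640, (B,hash)→3840, (C,merge)→10340, (C,nl_idx)→13920, (B,nl_idx)→21120, (B,merge)→25540 …(+2); best=2640 via (C,hash)
  {ABCD}: card=200000; try (A,hash)→11240, (C,hash)→23240, (B,hash)→54440, (A,merge)→114990, (A,nl_idx)→250640, (C,nl_idx)→322520 …(+6); best=11240 via (A,hash)

cost=11240; order=D,B,C,A; methods=hash,hash,hash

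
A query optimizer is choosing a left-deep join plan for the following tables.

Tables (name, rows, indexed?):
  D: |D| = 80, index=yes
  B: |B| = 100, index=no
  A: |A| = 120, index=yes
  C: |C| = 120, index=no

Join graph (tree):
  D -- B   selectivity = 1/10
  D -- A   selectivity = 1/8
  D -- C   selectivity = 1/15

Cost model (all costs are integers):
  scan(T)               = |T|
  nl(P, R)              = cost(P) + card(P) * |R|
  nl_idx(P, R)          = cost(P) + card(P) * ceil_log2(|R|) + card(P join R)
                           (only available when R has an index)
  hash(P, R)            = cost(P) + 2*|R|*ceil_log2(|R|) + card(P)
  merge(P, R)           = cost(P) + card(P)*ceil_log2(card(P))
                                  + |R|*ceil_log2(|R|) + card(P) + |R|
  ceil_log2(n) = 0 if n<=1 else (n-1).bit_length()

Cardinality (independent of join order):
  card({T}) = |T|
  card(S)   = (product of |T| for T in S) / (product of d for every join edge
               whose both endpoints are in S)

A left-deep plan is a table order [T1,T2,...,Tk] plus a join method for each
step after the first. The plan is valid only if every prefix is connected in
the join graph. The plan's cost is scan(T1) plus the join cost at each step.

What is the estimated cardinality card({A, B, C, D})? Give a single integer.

Tables in S: A(120), B(100), C(120), D(80)
Edges inside S: D-B(d=10), D-A(d=8), D-C(d=15)
numerator = 120 * 100 * 120 * 80 = 115200000
denominator = 10 * 8 * 15 = 1200
card(S) = 115200000 / 1200 = 96000

96000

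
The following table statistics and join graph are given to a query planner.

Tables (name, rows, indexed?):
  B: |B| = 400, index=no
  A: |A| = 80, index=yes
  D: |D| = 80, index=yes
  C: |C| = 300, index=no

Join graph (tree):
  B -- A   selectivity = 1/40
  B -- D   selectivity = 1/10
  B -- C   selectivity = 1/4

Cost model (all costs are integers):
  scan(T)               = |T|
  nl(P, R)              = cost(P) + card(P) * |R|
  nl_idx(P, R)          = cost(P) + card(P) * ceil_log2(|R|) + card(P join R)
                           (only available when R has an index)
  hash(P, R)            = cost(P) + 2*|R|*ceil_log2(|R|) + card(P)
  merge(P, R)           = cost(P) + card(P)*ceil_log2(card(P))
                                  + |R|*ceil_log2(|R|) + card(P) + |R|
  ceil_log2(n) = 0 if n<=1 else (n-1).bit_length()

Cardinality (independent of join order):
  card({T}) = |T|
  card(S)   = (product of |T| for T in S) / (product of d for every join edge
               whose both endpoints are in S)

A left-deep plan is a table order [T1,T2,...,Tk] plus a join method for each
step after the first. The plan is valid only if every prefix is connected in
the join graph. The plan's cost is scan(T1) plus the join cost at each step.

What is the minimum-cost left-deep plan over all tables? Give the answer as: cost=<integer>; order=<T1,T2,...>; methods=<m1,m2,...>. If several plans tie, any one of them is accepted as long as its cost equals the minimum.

Selinger DP (subsets sized 1..n):
  {B}: scan cost=400, card=400
  {A}: scan cost=80, card=80
  {D}: scan cost=80, card=80
  {C}: scan cost=300, card=300
  {AB}: card=800; try (A,hash)→1920, (A,nl_idx)→4000, (B,merge)→4720, (A,merge)→5040, (B,hash)→7360, (B,nl)→32080 …(+1); best=1920 via (A,hash)
  {BD}: card=3200; try (D,hash)→1920, (B,merge)→4720, (D,merge)→5040, (D,nl_idx)→6400, (B,hash)→7360, (B,nl)→32080 …(+1); best=1920 via (D,hash)
  {BC}: card=30000; try (C,hash)→6200, (B,merge)→7300, (C,merge)→7400, (B,hash)→7800, (B,nl)→120300, (C,nl)→120400; best=6200 via (C,hash)
  {ABD}: card=6400; try (D,hash)→3840, (A,hash)→6240, (D,merge)→11360, (D,nl_idx)→13920, (A,nl_idx)→30720, (A,merge)→44160 …(+2); best=3840 via (D,hash)
  {ABC}: card=60000; try (C,hash)→8120, (C,merge)→13720, (A,hash)→37320, (C,nl)→241920, (A,nl_idx)→276200, (A,merge)→486840 …(+1); best=8120 via (C,hash)
  {BCD}: card=240000; try (C,hash)→10520, (D,hash)→37320, (C,merge)→46520, (D,nl_idx)→456200, (D,merge)→486840, (C,nl)→961920 …(+1); best=10520 via (C,hash)
  {ABCD}: card=480000; try (C,hash)→15640, (D,hash)→69240, (C,merge)→96440, (A,hash)→251640, (D,nl_idx)→908120, (D,merge)→1028760 …(+5); best=15640 via (C,hash)

cost=15640; order=B,A,D,C; methods=hash,hash,hash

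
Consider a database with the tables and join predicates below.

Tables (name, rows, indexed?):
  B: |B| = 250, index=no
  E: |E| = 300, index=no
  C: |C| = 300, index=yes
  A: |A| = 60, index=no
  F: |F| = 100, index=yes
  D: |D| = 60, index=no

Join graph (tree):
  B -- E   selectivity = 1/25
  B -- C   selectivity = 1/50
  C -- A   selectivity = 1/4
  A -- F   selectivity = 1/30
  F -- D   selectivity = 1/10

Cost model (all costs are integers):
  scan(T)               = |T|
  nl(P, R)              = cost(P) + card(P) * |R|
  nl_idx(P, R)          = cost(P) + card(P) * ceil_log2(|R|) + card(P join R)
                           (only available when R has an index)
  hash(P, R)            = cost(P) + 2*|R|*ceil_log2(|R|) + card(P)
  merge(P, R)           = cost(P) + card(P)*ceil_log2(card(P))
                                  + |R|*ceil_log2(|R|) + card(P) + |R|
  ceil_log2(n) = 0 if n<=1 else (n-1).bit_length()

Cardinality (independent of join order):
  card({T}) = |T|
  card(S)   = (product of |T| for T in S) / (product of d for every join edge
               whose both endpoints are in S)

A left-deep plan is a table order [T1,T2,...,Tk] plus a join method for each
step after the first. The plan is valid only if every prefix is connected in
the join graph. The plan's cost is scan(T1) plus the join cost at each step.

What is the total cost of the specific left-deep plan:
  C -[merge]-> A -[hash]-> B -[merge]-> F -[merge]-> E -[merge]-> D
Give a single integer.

step 1: scan C: cost=300, card=300
step 2: join A via merge
    card(P join A) = 300*60/(4) = 4500
    cost = 300 + 300*9 + 60*6 + 300 + 60 = 3720
step 3: join B via hash
    card(P join B) = 4500*250/(50) = 22500
    cost = 3720 + 2*250*8 + 4500 = 12220
step 4: join F via merge
    card(P join F) = 22500*100/(30) = 75000
    cost = 12220 + 22500*15 + 100*7 + 22500 + 100 = 373020
step 5: join E via merge
    card(P join E) = 75000*300/(25) = 900000
    cost = 373020 + 75000*17 + 300*9 + 75000 + 300 = 1726020
step 6: join D via merge
    card(P join D) = 900000*60/(10) = 5400000
    cost = 1726020 + 900000*20 + 60*6 + 900000 + 60 = 20626440

20626440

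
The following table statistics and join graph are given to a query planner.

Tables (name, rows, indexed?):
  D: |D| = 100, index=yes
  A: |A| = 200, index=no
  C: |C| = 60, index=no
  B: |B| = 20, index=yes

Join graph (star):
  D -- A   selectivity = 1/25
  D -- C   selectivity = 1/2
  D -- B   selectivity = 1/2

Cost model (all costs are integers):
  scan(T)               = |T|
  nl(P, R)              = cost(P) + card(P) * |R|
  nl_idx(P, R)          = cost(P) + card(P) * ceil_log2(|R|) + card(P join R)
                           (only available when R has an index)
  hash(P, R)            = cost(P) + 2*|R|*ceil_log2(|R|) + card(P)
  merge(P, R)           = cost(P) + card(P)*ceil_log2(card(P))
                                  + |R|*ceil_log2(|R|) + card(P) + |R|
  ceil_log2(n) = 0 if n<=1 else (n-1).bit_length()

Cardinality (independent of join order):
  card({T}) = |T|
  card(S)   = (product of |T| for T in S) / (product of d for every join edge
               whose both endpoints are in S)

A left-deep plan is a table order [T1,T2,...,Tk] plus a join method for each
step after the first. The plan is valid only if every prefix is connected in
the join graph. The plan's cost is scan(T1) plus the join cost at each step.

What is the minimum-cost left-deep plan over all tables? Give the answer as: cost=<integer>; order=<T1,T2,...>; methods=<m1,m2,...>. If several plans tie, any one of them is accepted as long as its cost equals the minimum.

Selinger DP (subsets sized 1..n):
  {D}: scan cost=100, card=100
  {A}: scan cost=200, card=200
  {C}: scan cost=60, card=60
  {B}: scan cost=20, card=20
  {AD}: card=800; try (D,hash)→1800, (D,nl_idx)→2400, (A,merge)→2700, (D,merge)→2800, (A,hash)→3400, (A,nl)→20100 …(+1); best=1800 via (D,hash)
  {CD}: card=3000; try (C,hash)→920, (D,merge)→1280, (C,merge)→1320, (D,hash)→1520, (D,nl_idx)→3480, (D,nl)→6060 …(+1); best=920 via (C,hash)
  {BD}: card=1000; try (B,hash)→400, (D,merge)→940, (B,merge)→1020, (D,nl_idx)→1160, (D,hash)→1440, (B,nl_idx)→1600 …(+2); best=400 via (B,hash)
  {ACD}: card=24000; try (C,hash)→3320, (A,hash)→7120, (C,merge)→11020, (A,merge)→41720, (C,nl)→49800, (A,nl)→600920; best=3320 via (C,hash)
  {ABD}: card=8000; try (B,hash)→2800, (A,hash)→4600, (B,merge)→10720, (A,merge)→13200, (B,nl_idx)→13800, (B,nl)→17800 …(+1); best=2800 via (B,hash)
  {BCD}: card=30000; try (C,hash)→2120, (B,hash)→4120, (C,merge)→11820, (B,merge)→40040, (B,nl_idx)→45920, (C,nl)→60400 …(+1); best=2120 via (C,hash)
  {ABCD}: card=240000; try (C,hash)→11520, (B,hash)→27520, (A,hash)→35320, (C,merge)→115220, (B,nl_idx)→363320, (B,merge)→387440 …(+4); best=11520 via (C,hash)

cost=11520; order=A,D,B,C; methods=hash,hash,hash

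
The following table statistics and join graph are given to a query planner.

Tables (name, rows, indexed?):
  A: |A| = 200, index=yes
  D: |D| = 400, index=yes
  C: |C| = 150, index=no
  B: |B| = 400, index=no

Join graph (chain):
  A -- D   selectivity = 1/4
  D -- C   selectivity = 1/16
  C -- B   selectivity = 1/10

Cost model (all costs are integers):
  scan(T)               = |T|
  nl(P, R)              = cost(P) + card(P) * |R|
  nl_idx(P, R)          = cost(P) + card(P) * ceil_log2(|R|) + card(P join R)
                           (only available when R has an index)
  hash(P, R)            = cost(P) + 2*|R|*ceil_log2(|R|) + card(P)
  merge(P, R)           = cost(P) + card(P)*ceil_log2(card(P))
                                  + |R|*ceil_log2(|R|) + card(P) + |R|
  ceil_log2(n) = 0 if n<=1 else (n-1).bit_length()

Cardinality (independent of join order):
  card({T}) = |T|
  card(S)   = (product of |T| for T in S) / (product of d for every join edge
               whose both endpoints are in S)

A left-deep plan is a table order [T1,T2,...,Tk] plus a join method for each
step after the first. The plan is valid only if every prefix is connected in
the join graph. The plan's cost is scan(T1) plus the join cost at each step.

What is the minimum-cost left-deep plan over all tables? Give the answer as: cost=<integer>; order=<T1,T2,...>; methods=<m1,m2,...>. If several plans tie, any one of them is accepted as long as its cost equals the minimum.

cost=167350; order=D,C,B,A; methods=hash,hash,hash

Selinger DP (subsets sized 1..n):
  {A}: scan cost=200, card=200
  {D}: scan cost=400, card=400
  {C}: scan cost=150, card=150
  {B}: scan cost=400, card=400
  {AD}: card=20000; try (A,hash)→4000, (D,merge)→6000, (A,merge)→6200, (D,hash)→7600, (D,nl_idx)→22000, (A,nl_idx)→23600 …(+2); best=4000 via (A,hash)
  {CD}: card=3750; try (C,hash)→3200, (D,nl_idx)→5250, (D,merge)→5500, (C,merge)→5750, (D,hash)→7500, (D,nl)→60150 …(+1); best=3200 via (C,hash)
  {BC}: card=6000; try (C,hash)→3200, (B,merge)→5500, (C,merge)→5750, (B,hash)→7500, (B,nl)→60150, (C,nl)→60400; best=3200 via (C,hash)
  {ACD}: card=187500; try (A,hash)→10150, (C,hash)→26400, (A,merge)→53750, (A,nl_idx)→220700, (C,merge)→325350, (A,nl)→753200 …(+1); best=10150 via (A,hash)
  {BCD}: card=150000; try (B,hash)→14150, (D,hash)→16400, (B,merge)→55950, (D,merge)→91200, (D,nl_idx)→207200, (B,nl)→1503200 …(+1); best=14150 via (B,hash)
  {ABCD}: card=7500000; try (A,hash)→167350, (B,hash)→204850, (A,merge)→2865950, (B,merge)→3576650, (A,nl_idx)→8714150, (A,nl)→30014150 …(+1); best=167350 via (A,hash)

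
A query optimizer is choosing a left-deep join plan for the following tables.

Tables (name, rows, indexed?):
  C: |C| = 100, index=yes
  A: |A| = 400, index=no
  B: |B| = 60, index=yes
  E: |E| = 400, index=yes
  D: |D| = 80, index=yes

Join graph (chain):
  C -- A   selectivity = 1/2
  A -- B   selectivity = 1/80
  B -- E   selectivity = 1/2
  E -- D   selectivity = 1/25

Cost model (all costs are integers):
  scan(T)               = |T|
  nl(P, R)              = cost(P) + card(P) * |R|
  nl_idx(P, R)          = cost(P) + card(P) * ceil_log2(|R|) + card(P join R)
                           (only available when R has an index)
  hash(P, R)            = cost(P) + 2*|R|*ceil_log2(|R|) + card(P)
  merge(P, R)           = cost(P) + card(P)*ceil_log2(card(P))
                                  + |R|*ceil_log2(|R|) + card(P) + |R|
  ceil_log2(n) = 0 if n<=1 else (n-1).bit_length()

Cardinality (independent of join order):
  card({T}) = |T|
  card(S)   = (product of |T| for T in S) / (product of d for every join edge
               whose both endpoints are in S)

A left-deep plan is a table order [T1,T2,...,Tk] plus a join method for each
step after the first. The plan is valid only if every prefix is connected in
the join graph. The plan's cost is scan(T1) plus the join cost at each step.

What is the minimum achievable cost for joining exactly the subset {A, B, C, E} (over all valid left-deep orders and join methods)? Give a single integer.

25420

Selinger DP over subsets of {A,B,C,E}:
  {C}: scan cost=100, card=100
  {A}: scan cost=400, card=400
  {B}: scan cost=60, card=60
  {E}: scan cost=400, card=400
  {AC}: card=20000; try (C,hash)→2200, (A,merge)→4900, (C,merge)→5200, (A,hash)→7400, (C,nl_idx)→23200, (A,nl)→40100 …(+1); best=2200 via (C,hash)
  {AB}: card=300; try (B,hash)→1520, (B,nl_idx)→3100, (A,merge)→4480, (B,merge)→4820, (A,hash)→7320, (A,nl)→24060 …(+1); best=1520 via (B,hash)
  {BE}: card=12000; try (B,hash)→1520, (E,merge)→4480, (B,merge)→4820, (E,hash)→7320, (E,nl_idx)→12600, (B,nl_idx)→14800 …(+2); best=1520 via (B,hash)
  {ABC}: card=15000; try (C,hash)→3220, (C,merge)→5320, (C,nl_idx)→18620, (B,hash)→22920, (C,nl)→31520, (B,nl_idx)→137200 …(+2); best=3220 via (C,hash)
  {ABE}: card=60000; try (E,merge)→8520, (E,hash)→9020, (A,hash)→20720, (E,nl_idx)→64220, (E,nl)→121520, (A,merge)→185520 …(+1); best=8520 via (E,merge)
  {ABCE}: card=3000000; try (E,hash)→25420, (C,hash)→69920, (E,merge)→232220, (C,merge)→1029320, (E,nl_idx)→3138220, (C,nl_idx)→3428520 …(+2); best=25420 via (E,hash)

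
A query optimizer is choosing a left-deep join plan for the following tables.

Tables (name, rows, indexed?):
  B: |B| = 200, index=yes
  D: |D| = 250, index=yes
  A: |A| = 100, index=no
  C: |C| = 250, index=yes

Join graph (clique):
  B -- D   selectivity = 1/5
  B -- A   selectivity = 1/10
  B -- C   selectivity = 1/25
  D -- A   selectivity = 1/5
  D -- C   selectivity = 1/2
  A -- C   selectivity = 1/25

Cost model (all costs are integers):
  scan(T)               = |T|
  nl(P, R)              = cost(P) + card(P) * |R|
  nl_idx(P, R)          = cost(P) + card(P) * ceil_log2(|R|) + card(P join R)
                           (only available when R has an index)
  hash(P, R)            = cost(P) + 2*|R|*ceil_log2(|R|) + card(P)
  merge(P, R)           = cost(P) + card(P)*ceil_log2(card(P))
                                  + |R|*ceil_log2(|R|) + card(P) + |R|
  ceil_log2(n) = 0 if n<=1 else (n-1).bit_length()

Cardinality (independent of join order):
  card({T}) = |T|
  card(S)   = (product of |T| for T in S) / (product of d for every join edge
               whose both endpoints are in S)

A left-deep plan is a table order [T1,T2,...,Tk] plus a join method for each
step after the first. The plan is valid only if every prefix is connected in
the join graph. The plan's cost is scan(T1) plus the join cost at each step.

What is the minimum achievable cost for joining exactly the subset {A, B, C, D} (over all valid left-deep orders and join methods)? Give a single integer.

10900

Selinger DP over subsets of {A,B,C,D}:
  {B}: scan cost=200, card=200
  {D}: scan cost=250, card=250
  {A}: scan cost=100, card=100
  {C}: scan cost=250, card=250
  {BD}: card=10000; try (B,hash)→3700, (D,merge)→4250, (B,merge)→4300, (D,hash)→4400, (D,nl_idx)→11800, (B,nl_idx)→12250 …(+2); best=3700 via (B,hash)
  {AB}: card=2000; try (A,hash)→1800, (B,merge)→2700, (A,merge)→2800, (B,nl_idx)→2900, (B,hash)→3400, (B,nl)→20100 …(+1); best=1800 via (A,hash)
  {BC}: card=2000; try (B,hash)→3700, (C,nl_idx)→3800, (C,merge)→4250, (B,nl_idx)→4250, (B,merge)→4300, (C,hash)→4400 …(+2); best=3700 via (B,hash)
  {AD}: card=5000; try (A,hash)→1900, (D,merge)→3150, (A,merge)→3300, (D,hash)→4200, (D,nl_idx)→5900, (D,nl)→25100 …(+1); best=1900 via (A,hash)
  {CD}: card=31250; try (D,hash)→4500, (C,hash)→4500, (D,merge)→4750, (C,merge)→4750, (D,nl_idx)→33500, (C,nl_idx)→33500 …(+2); best=4500 via (D,hash)
  {AC}: card=1000; try (C,nl_idx)→1900, (A,hash)→1900, (C,merge)→3150, (A,merge)→3300, (C,hash)→4200, (C,nl)→25100 …(+1); best=1900 via (C,nl_idx)
  {ABD}: card=20000; try (D,hash)→7800, (B,hash)→10100, (A,hash)→15100, (D,merge)→28050, (D,nl_idx)→37800, (B,nl_idx)→61900 …(+5); best=7800 via (D,hash)
  {BCD}: card=50000; try (D,hash)→9700, (C,hash)→17700, (D,merge)→29950, (B,hash)→38950, (D,nl_idx)→69700, (C,nl_idx)→133700 …(+6); best=9700 via (D,hash)
  {ABC}: card=800; try (B,hash)→6100, (A,hash)→7100, (C,hash)→7800, (B,nl_idx)→10700, (B,merge)→14700, (C,nl_idx)→18600 …(+5); best=6100 via (B,hash)
  {ACD}: card=25000; try (D,hash)→6900, (C,hash)→10900, (D,merge)→15150, (D,nl_idx)→34900, (A,hash)→37150, (C,nl_idx)→66900 …(+5); best=6900 via (D,hash)
  {ABCD}: card=4000; try (D,hash)→10900, (D,nl_idx)→16500, (D,merge)→17150, (C,hash)→31800, (B,hash)→35100, (A,hash)→61100 …(+9); best=10900 via (D,hash)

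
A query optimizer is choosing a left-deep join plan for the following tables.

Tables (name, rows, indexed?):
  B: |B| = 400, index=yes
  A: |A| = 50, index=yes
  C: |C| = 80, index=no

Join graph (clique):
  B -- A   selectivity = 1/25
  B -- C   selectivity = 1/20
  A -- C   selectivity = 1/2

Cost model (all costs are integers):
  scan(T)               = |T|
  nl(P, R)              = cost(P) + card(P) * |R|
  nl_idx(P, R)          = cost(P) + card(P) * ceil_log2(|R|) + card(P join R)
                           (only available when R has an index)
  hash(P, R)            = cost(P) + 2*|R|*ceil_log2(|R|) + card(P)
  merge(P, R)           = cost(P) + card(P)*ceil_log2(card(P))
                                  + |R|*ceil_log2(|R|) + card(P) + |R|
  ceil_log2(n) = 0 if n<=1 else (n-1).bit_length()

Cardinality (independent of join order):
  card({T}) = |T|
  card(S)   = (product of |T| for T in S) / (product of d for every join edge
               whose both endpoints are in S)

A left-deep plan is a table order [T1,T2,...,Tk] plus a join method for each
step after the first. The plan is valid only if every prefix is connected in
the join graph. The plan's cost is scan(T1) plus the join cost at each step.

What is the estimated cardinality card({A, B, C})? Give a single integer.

1600

Tables in S: A(50), B(400), C(80)
Edges inside S: B-A(d=25), B-C(d=20), A-C(d=2)
numerator = 50 * 400 * 80 = 1600000
denominator = 25 * 20 * 2 = 1000
card(S) = 1600000 / 1000 = 1600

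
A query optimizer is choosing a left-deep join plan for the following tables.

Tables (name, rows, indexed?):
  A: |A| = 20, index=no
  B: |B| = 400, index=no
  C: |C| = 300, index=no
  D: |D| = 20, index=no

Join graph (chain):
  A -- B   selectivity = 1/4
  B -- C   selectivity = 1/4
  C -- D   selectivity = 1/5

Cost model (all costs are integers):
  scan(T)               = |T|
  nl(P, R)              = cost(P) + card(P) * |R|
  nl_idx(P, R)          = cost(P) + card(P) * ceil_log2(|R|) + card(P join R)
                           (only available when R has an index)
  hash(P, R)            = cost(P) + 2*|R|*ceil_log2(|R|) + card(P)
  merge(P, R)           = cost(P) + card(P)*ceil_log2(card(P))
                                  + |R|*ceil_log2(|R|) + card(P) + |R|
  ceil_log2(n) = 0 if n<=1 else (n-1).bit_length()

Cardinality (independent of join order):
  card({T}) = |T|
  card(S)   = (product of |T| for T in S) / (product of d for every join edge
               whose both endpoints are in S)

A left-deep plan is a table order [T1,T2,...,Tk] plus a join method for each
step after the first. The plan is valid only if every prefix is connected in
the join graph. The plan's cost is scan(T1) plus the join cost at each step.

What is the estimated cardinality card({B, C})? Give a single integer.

Tables in S: B(400), C(300)
Edges inside S: B-C(d=4)
numerator = 400 * 300 = 120000
denominator = 4 = 4
card(S) = 120000 / 4 = 30000

30000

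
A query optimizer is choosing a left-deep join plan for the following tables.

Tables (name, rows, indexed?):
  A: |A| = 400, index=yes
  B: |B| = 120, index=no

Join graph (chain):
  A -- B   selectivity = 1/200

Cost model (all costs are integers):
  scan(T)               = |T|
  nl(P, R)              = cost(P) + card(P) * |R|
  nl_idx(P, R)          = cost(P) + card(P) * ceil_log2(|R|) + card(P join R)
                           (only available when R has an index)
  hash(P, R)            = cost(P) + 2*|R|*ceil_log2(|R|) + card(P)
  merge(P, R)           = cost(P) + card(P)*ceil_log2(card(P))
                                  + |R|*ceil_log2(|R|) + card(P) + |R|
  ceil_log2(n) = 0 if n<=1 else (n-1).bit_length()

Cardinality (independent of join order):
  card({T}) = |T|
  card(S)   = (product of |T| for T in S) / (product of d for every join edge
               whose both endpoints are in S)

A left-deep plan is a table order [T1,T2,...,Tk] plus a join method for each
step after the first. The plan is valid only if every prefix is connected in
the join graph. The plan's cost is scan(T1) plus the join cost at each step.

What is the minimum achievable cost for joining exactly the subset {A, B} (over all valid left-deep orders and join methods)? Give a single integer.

1440

Selinger DP over subsets of {A,B}:
  {A}: scan cost=400, card=400
  {B}: scan cost=120, card=120
  {AB}: card=240; try (A,nl_idx)→1440, (B,hash)→2480, (A,merge)→5080, (B,merge)→5360, (A,hash)→7440, (A,nl)→48120 …(+1); best=1440 via (A,nl_idx)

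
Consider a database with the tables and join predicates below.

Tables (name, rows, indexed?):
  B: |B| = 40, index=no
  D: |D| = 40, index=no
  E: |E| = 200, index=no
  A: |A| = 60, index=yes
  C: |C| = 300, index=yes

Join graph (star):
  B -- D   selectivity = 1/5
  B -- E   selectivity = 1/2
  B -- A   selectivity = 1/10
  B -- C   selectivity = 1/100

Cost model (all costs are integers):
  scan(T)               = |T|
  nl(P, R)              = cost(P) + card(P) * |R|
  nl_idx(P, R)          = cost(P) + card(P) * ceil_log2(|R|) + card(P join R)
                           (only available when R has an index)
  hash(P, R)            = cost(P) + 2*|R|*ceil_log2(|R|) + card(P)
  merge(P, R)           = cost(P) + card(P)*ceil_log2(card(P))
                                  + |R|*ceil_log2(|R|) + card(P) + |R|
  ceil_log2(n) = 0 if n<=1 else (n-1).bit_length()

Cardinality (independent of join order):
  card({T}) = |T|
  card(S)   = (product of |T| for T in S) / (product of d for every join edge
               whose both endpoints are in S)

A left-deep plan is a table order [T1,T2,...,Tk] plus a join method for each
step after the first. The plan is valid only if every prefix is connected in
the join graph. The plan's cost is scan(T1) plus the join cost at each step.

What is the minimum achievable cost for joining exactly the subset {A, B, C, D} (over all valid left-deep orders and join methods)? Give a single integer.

Selinger DP over subsets of {A,B,C,D}:
  {B}: scan cost=40, card=40
  {D}: scan cost=40, card=40
  {A}: scan cost=60, card=60
  {C}: scan cost=300, card=300
  {BD}: card=320; try (D,hash)→560, (B,hash)→560, (D,merge)→600, (B,merge)→600, (D,nl)→1640, (B,nl)→1640; best=560 via (D,hash)
  {AB}: card=240; try (A,nl_idx)→520, (B,hash)→600, (A,merge)→740, (B,merge)→760, (A,hash)→800, (A,nl)→2440 …(+1); best=520 via (A,nl_idx)
  {BC}: card=120; try (C,nl_idx)→520, (B,hash)→1080, (C,merge)→3320, (B,merge)→3580, (C,hash)→5480, (C,nl)→12040 …(+1); best=520 via (C,nl_idx)
  {ABD}: card=1920; try (D,hash)→1240, (A,hash)→1600, (D,merge)→2960, (A,merge)→4180, (A,nl_idx)→4400, (D,nl)→10120 …(+1); best=1240 via (D,hash)
  {BCD}: card=960; try (D,hash)→1120, (D,merge)→1760, (C,nl_idx)→4400, (D,nl)→5320, (C,hash)→6280, (C,merge)→6760 …(+1); best=1120 via (D,hash)
  {ABC}: card=720; try (A,hash)→1360, (A,merge)→1900, (A,nl_idx)→1960, (C,nl_idx)→3400, (C,merge)→5680, (C,hash)→6160 …(+2); best=1360 via (A,hash)
  {ABCD}: card=5760; try (D,hash)→2560, (A,hash)→2800, (C,hash)→8560, (D,merge)→9560, (A,merge)→12100, (A,nl_idx)→12640 …(+5); best=2560 via (D,hash)

2560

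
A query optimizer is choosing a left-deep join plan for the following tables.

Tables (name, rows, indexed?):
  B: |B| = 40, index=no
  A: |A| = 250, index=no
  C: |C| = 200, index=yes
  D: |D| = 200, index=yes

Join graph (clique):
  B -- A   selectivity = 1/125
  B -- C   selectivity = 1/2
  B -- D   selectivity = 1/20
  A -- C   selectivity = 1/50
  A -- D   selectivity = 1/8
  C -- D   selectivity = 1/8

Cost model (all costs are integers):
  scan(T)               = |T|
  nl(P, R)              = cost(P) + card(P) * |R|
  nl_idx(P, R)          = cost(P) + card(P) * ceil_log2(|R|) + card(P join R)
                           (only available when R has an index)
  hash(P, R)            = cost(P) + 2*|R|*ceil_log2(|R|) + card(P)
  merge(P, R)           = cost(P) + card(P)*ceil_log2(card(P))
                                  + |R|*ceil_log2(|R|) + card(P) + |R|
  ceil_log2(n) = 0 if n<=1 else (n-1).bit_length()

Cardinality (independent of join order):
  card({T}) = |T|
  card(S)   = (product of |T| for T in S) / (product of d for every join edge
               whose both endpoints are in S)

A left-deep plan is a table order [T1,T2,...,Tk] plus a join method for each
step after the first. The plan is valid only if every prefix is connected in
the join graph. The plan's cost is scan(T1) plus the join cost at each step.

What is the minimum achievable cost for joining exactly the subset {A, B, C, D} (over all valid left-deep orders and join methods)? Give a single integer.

2545

Selinger DP over subsets of {A,B,C,D}:
  {B}: scan cost=40, card=40
  {A}: scan cost=250, card=250
  {C}: scan cost=200, card=200
  {D}: scan cost=200, card=200
  {AB}: card=80; try (B,hash)→980, (A,merge)→2570, (B,merge)→2780, (A,hash)→4080, (A,nl)→10040, (B,nl)→10250; best=980 via (B,hash)
  {BC}: card=4000; try (B,hash)→880, (C,merge)→2120, (B,merge)→2280, (C,hash)→3280, (C,nl_idx)→4360, (C,nl)→8040 …(+1); best=880 via (B,hash)
  {BD}: card=400; try (D,nl_idx)→760, (B,hash)→880, (D,merge)→2120, (B,merge)→2280, (D,hash)→3280, (D,nl)→8040 …(+1); best=760 via (D,nl_idx)
  {AC}: card=1000; try (C,nl_idx)→3250, (C,hash)→3700, (A,merge)→4250, (C,merge)→4300, (A,hash)→4400, (A,nl)→50200 …(+1); best=3250 via (C,nl_idx)
  {AD}: card=6250; try (D,hash)→3700, (A,merge)→4250, (D,merge)→4300, (A,hash)→4400, (D,nl_idx)→8500, (A,nl)→50200 …(+1); best=3700 via (D,hash)
  {CD}: card=5000; try (D,hash)→3600, (C,hash)→3600, (D,merge)→3800, (C,merge)→3800, (D,nl_idx)→6800, (C,nl_idx)→6800 …(+2); best=3600 via (D,hash)
  {ABC}: card=160; try (C,nl_idx)→1780, (C,merge)→3420, (C,hash)→4260, (B,hash)→4730, (A,hash)→8880, (B,merge)→14530 …(+4); best=1780 via (C,nl_idx)
  {ABD}: card=100; try (D,nl_idx)→1720, (D,merge)→3420, (D,hash)→4260, (A,hash)→5160, (A,merge)→7010, (B,hash)→10430 …(+4); best=1720 via (D,nl_idx)
  {BCD}: card=5000; try (C,hash)→4360, (C,merge)→6560, (D,hash)→8080, (C,nl_idx)→8960, (B,hash)→9080, (D,nl_idx)→37880 …(+5); best=4360 via (C,hash)
  {ACD}: card=3125; try (D,hash)→7450, (A,hash)→12600, (C,hash)→13150, (D,nl_idx)→14375, (D,merge)→16050, (C,nl_idx)→56825 …(+5); best=7450 via (D,hash)
  {ABCD}: card=25; try (C,nl_idx)→2545, (D,nl_idx)→3085, (C,merge)→4320, (D,merge)→5020, (C,hash)→5020, (D,hash)→5140 …(+8); best=2545 via (C,nl_idx)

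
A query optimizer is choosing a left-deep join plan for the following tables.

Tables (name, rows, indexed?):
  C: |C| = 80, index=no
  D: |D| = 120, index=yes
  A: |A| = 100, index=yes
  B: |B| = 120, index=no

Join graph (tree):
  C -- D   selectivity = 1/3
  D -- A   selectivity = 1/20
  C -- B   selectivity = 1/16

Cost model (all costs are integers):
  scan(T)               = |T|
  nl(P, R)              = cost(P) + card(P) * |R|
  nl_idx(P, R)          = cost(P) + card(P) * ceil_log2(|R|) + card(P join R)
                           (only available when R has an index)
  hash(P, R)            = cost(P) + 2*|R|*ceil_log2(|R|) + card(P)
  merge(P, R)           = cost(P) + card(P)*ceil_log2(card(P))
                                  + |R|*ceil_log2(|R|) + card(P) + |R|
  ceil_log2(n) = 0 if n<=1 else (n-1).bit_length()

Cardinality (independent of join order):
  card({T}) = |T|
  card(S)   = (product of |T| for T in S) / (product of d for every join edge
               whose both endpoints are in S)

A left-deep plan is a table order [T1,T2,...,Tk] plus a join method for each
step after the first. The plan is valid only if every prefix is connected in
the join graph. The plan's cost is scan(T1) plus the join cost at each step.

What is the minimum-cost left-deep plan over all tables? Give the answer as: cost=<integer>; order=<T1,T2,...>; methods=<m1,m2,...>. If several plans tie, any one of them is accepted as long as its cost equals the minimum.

cost=20800; order=A,D,C,B; methods=nl_idx,hash,hash

Selinger DP (subsets sized 1..n):
  {C}: scan cost=80, card=80
  {D}: scan cost=120, card=120
  {A}: scan cost=100, card=100
  {B}: scan cost=120, card=120
  {CD}: card=3200; try (C,hash)→1360, (D,merge)→1680, (C,merge)→1720, (D,hash)→1840, (D,nl_idx)→3840, (D,nl)→9680 …(+1); best=1360 via (C,hash)
  {BC}: card=600; try (C,hash)→1360, (B,merge)→1680, (C,merge)→1720, (B,hash)→1840, (B,nl)→9680, (C,nl)→9720; best=1360 via (C,hash)
  {AD}: card=600; try (D,nl_idx)→1400, (A,nl_idx)→1560, (A,hash)→1640, (D,merge)→1860, (D,hash)→1880, (A,merge)→1880 …(+2); best=1400 via (D,nl_idx)
  {ACD}: card=16000; try (C,hash)→3120, (A,hash)→5960, (C,merge)→8640, (A,nl_idx)→39760, (A,merge)→43760, (C,nl)→49400 …(+1); best=3120 via (C,hash)
  {BCD}: card=24000; try (D,hash)→3640, (B,hash)→6240, (D,merge)→8920, (D,nl_idx)→29560, (B,merge)→43920, (D,nl)→73360 …(+1); best=3640 via (D,hash)
  {ABCD}: card=120000; try (B,hash)→20800, (A,hash)→29040, (B,merge)→244080, (A,nl_idx)→291640, (A,merge)→388440, (B,nl)→1923120 …(+1); best=20800 via (B,hash)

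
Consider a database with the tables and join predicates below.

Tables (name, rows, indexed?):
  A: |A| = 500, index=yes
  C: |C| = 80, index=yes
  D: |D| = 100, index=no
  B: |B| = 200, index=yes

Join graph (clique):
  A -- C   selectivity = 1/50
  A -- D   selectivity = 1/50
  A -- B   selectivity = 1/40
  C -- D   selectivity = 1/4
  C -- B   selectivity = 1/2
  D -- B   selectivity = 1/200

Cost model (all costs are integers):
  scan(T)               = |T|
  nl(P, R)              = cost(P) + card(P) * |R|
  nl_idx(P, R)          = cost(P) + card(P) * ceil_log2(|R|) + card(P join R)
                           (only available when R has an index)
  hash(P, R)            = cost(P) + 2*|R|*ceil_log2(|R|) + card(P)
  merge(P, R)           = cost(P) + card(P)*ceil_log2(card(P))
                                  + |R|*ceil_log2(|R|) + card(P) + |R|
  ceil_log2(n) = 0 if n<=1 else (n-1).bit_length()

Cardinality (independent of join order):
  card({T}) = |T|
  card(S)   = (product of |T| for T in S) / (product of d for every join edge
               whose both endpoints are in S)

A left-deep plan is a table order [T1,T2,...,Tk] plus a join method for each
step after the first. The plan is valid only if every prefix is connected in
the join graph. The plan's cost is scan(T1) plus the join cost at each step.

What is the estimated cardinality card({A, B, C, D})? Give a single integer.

5

Tables in S: A(500), B(200), C(80), D(100)
Edges inside S: A-C(d=50), A-D(d=50), A-B(d=40), C-D(d=4), C-B(d=2), D-B(d=200)
numerator = 500 * 200 * 80 * 100 = 800000000
denominator = 50 * 50 * 40 * 4 * 2 * 200 = 160000000
card(S) = 800000000 / 160000000 = 5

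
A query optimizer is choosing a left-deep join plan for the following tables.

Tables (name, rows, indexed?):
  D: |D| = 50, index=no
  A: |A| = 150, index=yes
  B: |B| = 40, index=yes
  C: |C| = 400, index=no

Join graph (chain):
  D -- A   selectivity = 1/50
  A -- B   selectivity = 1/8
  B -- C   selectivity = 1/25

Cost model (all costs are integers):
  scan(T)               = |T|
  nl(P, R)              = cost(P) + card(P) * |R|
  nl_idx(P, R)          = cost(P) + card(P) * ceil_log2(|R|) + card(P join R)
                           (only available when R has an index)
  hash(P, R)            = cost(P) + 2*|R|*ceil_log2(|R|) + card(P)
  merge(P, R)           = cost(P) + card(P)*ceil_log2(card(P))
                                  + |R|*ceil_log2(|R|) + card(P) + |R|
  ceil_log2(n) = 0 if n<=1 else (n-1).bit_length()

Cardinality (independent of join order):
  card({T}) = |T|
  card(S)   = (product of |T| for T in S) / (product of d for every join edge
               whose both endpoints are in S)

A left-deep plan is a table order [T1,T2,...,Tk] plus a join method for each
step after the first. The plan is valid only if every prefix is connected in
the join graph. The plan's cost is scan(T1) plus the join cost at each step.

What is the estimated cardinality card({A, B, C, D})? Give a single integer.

Tables in S: A(150), B(40), C(400), D(50)
Edges inside S: D-A(d=50), A-B(d=8), B-C(d=25)
numerator = 150 * 40 * 400 * 50 = 120000000
denominator = 50 * 8 * 25 = 10000
card(S) = 120000000 / 10000 = 12000

12000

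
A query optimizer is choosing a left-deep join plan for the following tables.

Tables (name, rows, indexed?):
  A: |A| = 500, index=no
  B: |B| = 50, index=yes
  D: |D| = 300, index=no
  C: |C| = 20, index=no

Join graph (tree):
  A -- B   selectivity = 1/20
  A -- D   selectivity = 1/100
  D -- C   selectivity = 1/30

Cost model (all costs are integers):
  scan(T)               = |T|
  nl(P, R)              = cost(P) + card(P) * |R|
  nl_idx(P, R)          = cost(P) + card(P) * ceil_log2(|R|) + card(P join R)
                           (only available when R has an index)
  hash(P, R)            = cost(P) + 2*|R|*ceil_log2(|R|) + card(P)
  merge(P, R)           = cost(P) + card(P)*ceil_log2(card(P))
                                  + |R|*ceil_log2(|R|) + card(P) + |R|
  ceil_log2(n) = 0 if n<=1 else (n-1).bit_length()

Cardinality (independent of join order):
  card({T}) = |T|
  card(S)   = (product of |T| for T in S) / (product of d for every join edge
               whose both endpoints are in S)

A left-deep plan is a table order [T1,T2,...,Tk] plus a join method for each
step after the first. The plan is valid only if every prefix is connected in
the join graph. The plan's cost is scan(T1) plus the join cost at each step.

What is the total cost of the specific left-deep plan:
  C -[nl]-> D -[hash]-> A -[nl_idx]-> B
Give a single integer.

step 1: scan C: cost=20, card=20
step 2: join D via nl
    card(P join D) = 20*300/(30) = 200
    cost = 20 + 20*300 = 6020
step 3: join A via hash
    card(P join A) = 200*500/(100) = 1000
    cost = 6020 + 2*500*9 + 200 = 15220
step 4: join B via nl_idx
    card(P join B) = 1000*50/(20) = 2500
    cost = 15220 + 1000*6 + 2500 = 23720

23720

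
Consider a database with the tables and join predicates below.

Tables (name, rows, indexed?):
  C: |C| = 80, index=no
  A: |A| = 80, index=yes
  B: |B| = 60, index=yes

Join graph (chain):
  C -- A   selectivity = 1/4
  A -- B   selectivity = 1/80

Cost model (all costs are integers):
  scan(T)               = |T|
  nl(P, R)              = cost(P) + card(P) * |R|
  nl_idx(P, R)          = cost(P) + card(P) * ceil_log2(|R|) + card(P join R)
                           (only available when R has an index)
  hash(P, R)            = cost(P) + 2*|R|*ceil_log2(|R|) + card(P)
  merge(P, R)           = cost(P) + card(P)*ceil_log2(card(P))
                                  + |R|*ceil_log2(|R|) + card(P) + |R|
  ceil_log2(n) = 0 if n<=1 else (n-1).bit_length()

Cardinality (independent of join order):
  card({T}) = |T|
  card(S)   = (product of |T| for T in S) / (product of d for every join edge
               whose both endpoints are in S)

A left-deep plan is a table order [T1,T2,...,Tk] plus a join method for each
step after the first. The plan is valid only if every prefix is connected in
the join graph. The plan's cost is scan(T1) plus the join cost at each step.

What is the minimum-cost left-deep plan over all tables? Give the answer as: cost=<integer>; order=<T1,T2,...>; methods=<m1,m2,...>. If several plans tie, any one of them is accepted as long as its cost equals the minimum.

cost=1600; order=B,A,C; methods=nl_idx,merge

Selinger DP (subsets sized 1..n):
  {C}: scan cost=80, card=80
  {A}: scan cost=80, card=80
  {B}: scan cost=60, card=60
  {AC}: card=1600; try (C,hash)→1280, (A,hash)→1280, (C,merge)→1360, (A,merge)→1360, (A,nl_idx)→2240, (C,nl)→6480 …(+1); best=1280 via (C,hash)
  {AB}: card=60; try (A,nl_idx)→540, (B,nl_idx)→620, (B,hash)→880, (A,merge)→1120, (B,merge)→1140, (A,hash)→1240 …(+2); best=540 via (A,nl_idx)
  {ABC}: card=1200; try (C,merge)→1600, (C,hash)→1720, (B,hash)→3600, (C,nl)→5340, (B,nl_idx)→12080, (B,merge)→20900 …(+1); best=1600 via (C,merge)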